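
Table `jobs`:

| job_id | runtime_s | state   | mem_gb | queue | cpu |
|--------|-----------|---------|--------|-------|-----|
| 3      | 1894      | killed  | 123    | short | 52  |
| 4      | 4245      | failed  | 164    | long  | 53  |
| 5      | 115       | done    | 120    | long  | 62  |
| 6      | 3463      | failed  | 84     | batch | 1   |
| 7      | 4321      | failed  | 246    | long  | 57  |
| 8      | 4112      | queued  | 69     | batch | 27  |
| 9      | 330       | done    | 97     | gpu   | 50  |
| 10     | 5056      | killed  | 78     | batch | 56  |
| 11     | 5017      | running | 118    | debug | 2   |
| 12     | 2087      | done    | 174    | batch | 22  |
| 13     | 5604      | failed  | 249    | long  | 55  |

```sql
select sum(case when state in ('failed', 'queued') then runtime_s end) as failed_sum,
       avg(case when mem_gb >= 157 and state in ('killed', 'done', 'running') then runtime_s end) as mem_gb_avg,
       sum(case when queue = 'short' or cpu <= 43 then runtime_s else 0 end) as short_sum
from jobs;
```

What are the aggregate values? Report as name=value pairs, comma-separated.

[failed_sum: state in ('failed', 'queued')]
job_id=3: ✗
job_id=4: ✓ → 4245
job_id=5: ✗
job_id=6: ✓ → 3463
job_id=7: ✓ → 4321
job_id=8: ✓ → 4112
job_id=9: ✗
job_id=10: ✗
job_id=11: ✗
job_id=12: ✗
job_id=13: ✓ → 5604
failed_sum = 4245 + 3463 + 4321 + 4112 + 5604 = 21745
—
[mem_gb_avg: mem_gb >= 157 and state in ('killed', 'done', 'running')]
job_id=3: ✗
job_id=4: ✗
job_id=5: ✗
job_id=6: ✗
job_id=7: ✗
job_id=8: ✗
job_id=9: ✗
job_id=10: ✗
job_id=11: ✗
job_id=12: ✓ → 2087
job_id=13: ✗
mem_gb_avg = 2087
—
[short_sum: queue = 'short' or cpu <= 43]
job_id=3: ✓ → 1894
job_id=4: ✗
job_id=5: ✗
job_id=6: ✓ → 3463
job_id=7: ✗
job_id=8: ✓ → 4112
job_id=9: ✗
job_id=10: ✗
job_id=11: ✓ → 5017
job_id=12: ✓ → 2087
job_id=13: ✗
short_sum = 1894 + 3463 + 4112 + 5017 + 2087 = 16573

failed_sum=21745, mem_gb_avg=2087, short_sum=16573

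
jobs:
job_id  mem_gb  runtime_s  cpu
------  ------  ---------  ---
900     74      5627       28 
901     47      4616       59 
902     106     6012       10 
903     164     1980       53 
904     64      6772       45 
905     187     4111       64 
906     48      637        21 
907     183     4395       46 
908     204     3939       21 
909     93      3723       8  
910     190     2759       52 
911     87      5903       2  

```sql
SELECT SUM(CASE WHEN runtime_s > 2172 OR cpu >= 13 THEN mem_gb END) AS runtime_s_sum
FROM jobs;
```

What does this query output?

1447

job_id=900: ✓ → 74
job_id=901: ✓ → 47
job_id=902: ✓ → 106
job_id=903: ✓ → 164
job_id=904: ✓ → 64
job_id=905: ✓ → 187
job_id=906: ✓ → 48
job_id=907: ✓ → 183
job_id=908: ✓ → 204
job_id=909: ✓ → 93
job_id=910: ✓ → 190
job_id=911: ✓ → 87
runtime_s_sum = 74 + 47 + 106 + 164 + 64 + 187 + 48 + 183 + 204 + 93 + 190 + 87 = 1447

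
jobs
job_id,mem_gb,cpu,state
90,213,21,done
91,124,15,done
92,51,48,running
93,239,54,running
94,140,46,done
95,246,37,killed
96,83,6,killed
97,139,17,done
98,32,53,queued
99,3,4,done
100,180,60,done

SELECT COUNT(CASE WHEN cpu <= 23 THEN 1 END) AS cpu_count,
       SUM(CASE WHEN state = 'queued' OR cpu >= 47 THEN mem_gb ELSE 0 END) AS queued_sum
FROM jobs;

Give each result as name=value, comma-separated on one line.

[cpu_count: cpu <= 23]
job_id=90: ✓ → 1
job_id=91: ✓ → 1
job_id=92: ✗
job_id=93: ✗
job_id=94: ✗
job_id=95: ✗
job_id=96: ✓ → 1
job_id=97: ✓ → 1
job_id=98: ✗
job_id=99: ✓ → 1
job_id=100: ✗
cpu_count = COUNT(1, 1, 1, 1, 1) = 5
—
[queued_sum: state = 'queued' OR cpu >= 47]
job_id=90: ✗
job_id=91: ✗
job_id=92: ✓ → 51
job_id=93: ✓ → 239
job_id=94: ✗
job_id=95: ✗
job_id=96: ✗
job_id=97: ✗
job_id=98: ✓ → 32
job_id=99: ✗
job_id=100: ✓ → 180
queued_sum = 51 + 239 + 32 + 180 = 502

cpu_count=5, queued_sum=502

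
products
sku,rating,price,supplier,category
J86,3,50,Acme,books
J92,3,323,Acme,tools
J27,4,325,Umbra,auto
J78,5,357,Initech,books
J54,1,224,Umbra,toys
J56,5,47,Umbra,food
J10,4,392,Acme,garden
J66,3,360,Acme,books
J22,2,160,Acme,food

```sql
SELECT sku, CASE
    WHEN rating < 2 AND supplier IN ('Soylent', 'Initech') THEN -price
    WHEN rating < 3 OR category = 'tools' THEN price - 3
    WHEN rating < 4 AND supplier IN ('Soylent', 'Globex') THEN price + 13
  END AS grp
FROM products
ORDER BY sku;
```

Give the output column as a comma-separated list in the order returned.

NULL, 157, NULL, 221, NULL, NULL, NULL, NULL, 320

sku=J10: (no match → NULL) → NULL
sku=J22: rating < 3 OR category = 'tools' → 157
sku=J27: (no match → NULL) → NULL
sku=J54: rating < 3 OR category = 'tools' → 221
sku=J56: (no match → NULL) → NULL
sku=J66: (no match → NULL) → NULL
sku=J78: (no match → NULL) → NULL
sku=J86: (no match → NULL) → NULL
sku=J92: rating < 3 OR category = 'tools' → 320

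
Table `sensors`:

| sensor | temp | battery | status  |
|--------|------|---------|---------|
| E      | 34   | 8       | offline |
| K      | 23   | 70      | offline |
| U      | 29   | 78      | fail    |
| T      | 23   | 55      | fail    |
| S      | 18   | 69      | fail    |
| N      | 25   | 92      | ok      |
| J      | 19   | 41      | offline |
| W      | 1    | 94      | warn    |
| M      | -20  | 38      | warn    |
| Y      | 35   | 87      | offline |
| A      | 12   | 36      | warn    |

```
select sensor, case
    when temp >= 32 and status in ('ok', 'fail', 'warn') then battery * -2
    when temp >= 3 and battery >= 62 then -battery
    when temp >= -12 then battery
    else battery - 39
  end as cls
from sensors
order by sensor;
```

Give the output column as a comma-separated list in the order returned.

sensor=A: temp >= -12 → 36
sensor=E: temp >= -12 → 8
sensor=J: temp >= -12 → 41
sensor=K: temp >= 3 and battery >= 62 → -70
sensor=M: ELSE → -1
sensor=N: temp >= 3 and battery >= 62 → -92
sensor=S: temp >= 3 and battery >= 62 → -69
sensor=T: temp >= -12 → 55
sensor=U: temp >= 3 and battery >= 62 → -78
sensor=W: temp >= -12 → 94
sensor=Y: temp >= 3 and battery >= 62 → -87

36, 8, 41, -70, -1, -92, -69, 55, -78, 94, -87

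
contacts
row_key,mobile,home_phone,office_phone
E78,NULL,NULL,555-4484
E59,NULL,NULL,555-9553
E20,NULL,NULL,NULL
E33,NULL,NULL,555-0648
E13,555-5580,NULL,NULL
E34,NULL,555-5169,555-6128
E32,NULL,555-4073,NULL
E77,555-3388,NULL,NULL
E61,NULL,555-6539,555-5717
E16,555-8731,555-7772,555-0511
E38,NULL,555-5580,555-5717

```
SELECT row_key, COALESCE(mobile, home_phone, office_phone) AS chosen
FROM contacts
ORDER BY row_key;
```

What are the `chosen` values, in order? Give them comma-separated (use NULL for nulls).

row_key=E13: mobile=555-5580 → 555-5580
row_key=E16: mobile=555-8731 → 555-8731
row_key=E20: mobile=NULL, home_phone=NULL, office_phone=NULL (all NULL) → NULL
row_key=E32: mobile=NULL, home_phone=555-4073 → 555-4073
row_key=E33: mobile=NULL, home_phone=NULL, office_phone=555-0648 → 555-0648
row_key=E34: mobile=NULL, home_phone=555-5169 → 555-5169
row_key=E38: mobile=NULL, home_phone=555-5580 → 555-5580
row_key=E59: mobile=NULL, home_phone=NULL, office_phone=555-9553 → 555-9553
row_key=E61: mobile=NULL, home_phone=555-6539 → 555-6539
row_key=E77: mobile=555-3388 → 555-3388
row_key=E78: mobile=NULL, home_phone=NULL, office_phone=555-4484 → 555-4484

555-5580, 555-8731, NULL, 555-4073, 555-0648, 555-5169, 555-5580, 555-9553, 555-6539, 555-3388, 555-4484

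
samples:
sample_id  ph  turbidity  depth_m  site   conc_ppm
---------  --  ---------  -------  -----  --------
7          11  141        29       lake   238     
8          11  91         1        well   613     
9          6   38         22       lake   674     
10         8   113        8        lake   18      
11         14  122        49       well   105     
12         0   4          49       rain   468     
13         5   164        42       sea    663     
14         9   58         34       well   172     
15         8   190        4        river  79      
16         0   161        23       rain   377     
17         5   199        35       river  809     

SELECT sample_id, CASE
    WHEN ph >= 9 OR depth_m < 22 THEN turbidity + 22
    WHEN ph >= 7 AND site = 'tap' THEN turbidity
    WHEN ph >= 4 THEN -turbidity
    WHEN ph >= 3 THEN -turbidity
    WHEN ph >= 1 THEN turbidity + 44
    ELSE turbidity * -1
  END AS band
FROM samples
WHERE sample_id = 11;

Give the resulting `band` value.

sample_id = 11: ph=14, turbidity=122, depth_m=49, site=well, conc_ppm=105.
ph >= 9 OR depth_m < 22 → true → 144

144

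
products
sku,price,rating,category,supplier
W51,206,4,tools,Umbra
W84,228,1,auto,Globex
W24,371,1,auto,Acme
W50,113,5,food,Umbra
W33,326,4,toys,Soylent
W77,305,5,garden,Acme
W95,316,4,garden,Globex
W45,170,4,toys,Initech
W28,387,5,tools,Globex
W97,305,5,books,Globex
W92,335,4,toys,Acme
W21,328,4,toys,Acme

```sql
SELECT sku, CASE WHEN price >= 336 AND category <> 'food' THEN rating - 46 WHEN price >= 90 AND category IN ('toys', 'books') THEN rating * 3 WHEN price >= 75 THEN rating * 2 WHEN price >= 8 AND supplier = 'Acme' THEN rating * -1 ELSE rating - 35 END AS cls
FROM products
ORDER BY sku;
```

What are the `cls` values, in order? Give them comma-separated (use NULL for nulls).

sku=W21: price >= 90 AND category IN ('toys', 'books') → 12
sku=W24: price >= 336 AND category <> 'food' → -45
sku=W28: price >= 336 AND category <> 'food' → -41
sku=W33: price >= 90 AND category IN ('toys', 'books') → 12
sku=W45: price >= 90 AND category IN ('toys', 'books') → 12
sku=W50: price >= 75 → 10
sku=W51: price >= 75 → 8
sku=W77: price >= 75 → 10
sku=W84: price >= 75 → 2
sku=W92: price >= 90 AND category IN ('toys', 'books') → 12
sku=W95: price >= 75 → 8
sku=W97: price >= 90 AND category IN ('toys', 'books') → 15

12, -45, -41, 12, 12, 10, 8, 10, 2, 12, 8, 15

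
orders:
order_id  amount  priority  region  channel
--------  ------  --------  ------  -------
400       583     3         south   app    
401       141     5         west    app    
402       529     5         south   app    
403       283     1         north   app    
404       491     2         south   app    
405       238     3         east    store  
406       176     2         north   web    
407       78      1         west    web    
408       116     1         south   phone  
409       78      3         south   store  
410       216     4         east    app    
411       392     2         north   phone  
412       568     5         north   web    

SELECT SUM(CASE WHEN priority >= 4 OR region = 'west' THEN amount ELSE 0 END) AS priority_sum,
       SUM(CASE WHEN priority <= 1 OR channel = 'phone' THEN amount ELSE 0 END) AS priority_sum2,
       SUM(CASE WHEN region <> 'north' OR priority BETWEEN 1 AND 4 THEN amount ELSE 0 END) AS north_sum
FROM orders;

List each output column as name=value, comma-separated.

[priority_sum: priority >= 4 OR region = 'west']
order_id=400: ✗
order_id=401: ✓ → 141
order_id=402: ✓ → 529
order_id=403: ✗
order_id=404: ✗
order_id=405: ✗
order_id=406: ✗
order_id=407: ✓ → 78
order_id=408: ✗
order_id=409: ✗
order_id=410: ✓ → 216
order_id=411: ✗
order_id=412: ✓ → 568
priority_sum = 141 + 529 + 78 + 216 + 568 = 1532
—
[priority_sum2: priority <= 1 OR channel = 'phone']
order_id=400: ✗
order_id=401: ✗
order_id=402: ✗
order_id=403: ✓ → 283
order_id=404: ✗
order_id=405: ✗
order_id=406: ✗
order_id=407: ✓ → 78
order_id=408: ✓ → 116
order_id=409: ✗
order_id=410: ✗
order_id=411: ✓ → 392
order_id=412: ✗
priority_sum2 = 283 + 78 + 116 + 392 = 869
—
[north_sum: region <> 'north' OR priority BETWEEN 1 AND 4]
order_id=400: ✓ → 583
order_id=401: ✓ → 141
order_id=402: ✓ → 529
order_id=403: ✓ → 283
order_id=404: ✓ → 491
order_id=405: ✓ → 238
order_id=406: ✓ → 176
order_id=407: ✓ → 78
order_id=408: ✓ → 116
order_id=409: ✓ → 78
order_id=410: ✓ → 216
order_id=411: ✓ → 392
order_id=412: ✗
north_sum = 583 + 141 + 529 + 283 + 491 + 238 + 176 + 78 + 116 + 78 + 216 + 392 = 3321

priority_sum=1532, priority_sum2=869, north_sum=3321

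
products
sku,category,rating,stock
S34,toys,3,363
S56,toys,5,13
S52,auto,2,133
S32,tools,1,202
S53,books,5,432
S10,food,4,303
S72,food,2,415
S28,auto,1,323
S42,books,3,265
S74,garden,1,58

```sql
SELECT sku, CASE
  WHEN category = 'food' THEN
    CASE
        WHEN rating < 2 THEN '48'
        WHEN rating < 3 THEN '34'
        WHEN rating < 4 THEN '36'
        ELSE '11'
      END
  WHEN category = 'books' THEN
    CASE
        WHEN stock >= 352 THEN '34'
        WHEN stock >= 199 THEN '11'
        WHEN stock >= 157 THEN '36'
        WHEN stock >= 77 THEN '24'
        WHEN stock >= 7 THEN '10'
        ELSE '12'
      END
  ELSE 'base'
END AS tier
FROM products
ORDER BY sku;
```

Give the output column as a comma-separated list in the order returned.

sku=S10: category='food' → inner[ELSE] → 11
sku=S28: category='auto' → outer ELSE → base
sku=S32: category='tools' → outer ELSE → base
sku=S34: category='toys' → outer ELSE → base
sku=S42: category='books' → inner[stock >= 199] → 11
sku=S52: category='auto' → outer ELSE → base
sku=S53: category='books' → inner[stock >= 352] → 34
sku=S56: category='toys' → outer ELSE → base
sku=S72: category='food' → inner[rating < 3] → 34
sku=S74: category='garden' → outer ELSE → base

11, base, base, base, 11, base, 34, base, 34, base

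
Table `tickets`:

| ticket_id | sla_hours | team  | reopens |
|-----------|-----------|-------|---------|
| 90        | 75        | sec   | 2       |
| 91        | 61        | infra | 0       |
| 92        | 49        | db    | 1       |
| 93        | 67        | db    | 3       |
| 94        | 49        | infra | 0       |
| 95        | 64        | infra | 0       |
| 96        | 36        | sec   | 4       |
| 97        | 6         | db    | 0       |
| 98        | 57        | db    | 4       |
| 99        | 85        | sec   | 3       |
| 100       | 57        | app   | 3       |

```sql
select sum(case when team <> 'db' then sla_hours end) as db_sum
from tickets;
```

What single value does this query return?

427

ticket_id=90: ✓ → 75
ticket_id=91: ✓ → 61
ticket_id=92: ✗
ticket_id=93: ✗
ticket_id=94: ✓ → 49
ticket_id=95: ✓ → 64
ticket_id=96: ✓ → 36
ticket_id=97: ✗
ticket_id=98: ✗
ticket_id=99: ✓ → 85
ticket_id=100: ✓ → 57
db_sum = 75 + 61 + 49 + 64 + 36 + 85 + 57 = 427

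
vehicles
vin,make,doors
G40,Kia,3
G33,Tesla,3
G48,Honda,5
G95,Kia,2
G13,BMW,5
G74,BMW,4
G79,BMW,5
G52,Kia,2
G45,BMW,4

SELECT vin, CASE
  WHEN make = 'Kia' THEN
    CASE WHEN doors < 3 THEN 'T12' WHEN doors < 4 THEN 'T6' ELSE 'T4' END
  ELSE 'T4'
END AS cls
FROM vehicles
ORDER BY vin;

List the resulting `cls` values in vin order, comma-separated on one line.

T4, T4, T6, T4, T4, T12, T4, T4, T12

vin=G13: make='BMW' → outer ELSE → T4
vin=G33: make='Tesla' → outer ELSE → T4
vin=G40: make='Kia' → inner[doors < 4] → T6
vin=G45: make='BMW' → outer ELSE → T4
vin=G48: make='Honda' → outer ELSE → T4
vin=G52: make='Kia' → inner[doors < 3] → T12
vin=G74: make='BMW' → outer ELSE → T4
vin=G79: make='BMW' → outer ELSE → T4
vin=G95: make='Kia' → inner[doors < 3] → T12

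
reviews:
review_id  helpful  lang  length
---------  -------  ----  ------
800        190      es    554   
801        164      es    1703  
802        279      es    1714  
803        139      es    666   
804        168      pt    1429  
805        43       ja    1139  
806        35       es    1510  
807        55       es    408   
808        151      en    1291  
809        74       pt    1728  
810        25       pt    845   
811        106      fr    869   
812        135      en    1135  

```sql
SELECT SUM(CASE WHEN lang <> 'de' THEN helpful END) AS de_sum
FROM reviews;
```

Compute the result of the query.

1564

review_id=800: ✓ → 190
review_id=801: ✓ → 164
review_id=802: ✓ → 279
review_id=803: ✓ → 139
review_id=804: ✓ → 168
review_id=805: ✓ → 43
review_id=806: ✓ → 35
review_id=807: ✓ → 55
review_id=808: ✓ → 151
review_id=809: ✓ → 74
review_id=810: ✓ → 25
review_id=811: ✓ → 106
review_id=812: ✓ → 135
de_sum = 190 + 164 + 279 + 139 + 168 + 43 + 35 + 55 + 151 + 74 + 25 + 106 + 135 = 1564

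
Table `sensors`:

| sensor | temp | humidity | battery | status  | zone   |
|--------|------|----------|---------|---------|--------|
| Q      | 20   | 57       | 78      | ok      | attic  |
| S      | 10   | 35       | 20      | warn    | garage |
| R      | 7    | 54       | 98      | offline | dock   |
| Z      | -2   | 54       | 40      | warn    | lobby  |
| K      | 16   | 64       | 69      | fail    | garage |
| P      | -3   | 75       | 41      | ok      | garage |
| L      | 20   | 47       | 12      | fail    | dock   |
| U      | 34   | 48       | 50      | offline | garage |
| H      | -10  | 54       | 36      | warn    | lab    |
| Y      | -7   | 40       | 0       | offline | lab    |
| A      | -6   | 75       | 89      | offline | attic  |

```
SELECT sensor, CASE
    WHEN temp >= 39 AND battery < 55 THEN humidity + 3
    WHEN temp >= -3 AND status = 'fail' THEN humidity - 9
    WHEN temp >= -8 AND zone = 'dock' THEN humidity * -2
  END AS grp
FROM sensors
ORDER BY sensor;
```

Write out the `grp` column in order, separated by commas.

NULL, NULL, 55, 38, NULL, NULL, -108, NULL, NULL, NULL, NULL

sensor=A: (no match → NULL) → NULL
sensor=H: (no match → NULL) → NULL
sensor=K: temp >= -3 AND status = 'fail' → 55
sensor=L: temp >= -3 AND status = 'fail' → 38
sensor=P: (no match → NULL) → NULL
sensor=Q: (no match → NULL) → NULL
sensor=R: temp >= -8 AND zone = 'dock' → -108
sensor=S: (no match → NULL) → NULL
sensor=U: (no match → NULL) → NULL
sensor=Y: (no match → NULL) → NULL
sensor=Z: (no match → NULL) → NULL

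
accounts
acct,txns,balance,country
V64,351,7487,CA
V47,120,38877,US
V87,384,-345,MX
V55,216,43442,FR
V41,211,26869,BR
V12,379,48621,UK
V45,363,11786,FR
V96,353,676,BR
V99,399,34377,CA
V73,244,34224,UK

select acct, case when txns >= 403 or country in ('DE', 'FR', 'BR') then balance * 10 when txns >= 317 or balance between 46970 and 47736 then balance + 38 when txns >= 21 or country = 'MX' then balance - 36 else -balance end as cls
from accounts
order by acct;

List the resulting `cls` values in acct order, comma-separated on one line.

48659, 268690, 117860, 38841, 434420, 7525, 34188, -307, 6760, 34415

acct=V12: txns >= 317 or balance between 46970 and 47736 → 48659
acct=V41: txns >= 403 or country in ('DE', 'FR', 'BR') → 268690
acct=V45: txns >= 403 or country in ('DE', 'FR', 'BR') → 117860
acct=V47: txns >= 21 or country = 'MX' → 38841
acct=V55: txns >= 403 or country in ('DE', 'FR', 'BR') → 434420
acct=V64: txns >= 317 or balance between 46970 and 47736 → 7525
acct=V73: txns >= 21 or country = 'MX' → 34188
acct=V87: txns >= 317 or balance between 46970 and 47736 → -307
acct=V96: txns >= 403 or country in ('DE', 'FR', 'BR') → 6760
acct=V99: txns >= 317 or balance between 46970 and 47736 → 34415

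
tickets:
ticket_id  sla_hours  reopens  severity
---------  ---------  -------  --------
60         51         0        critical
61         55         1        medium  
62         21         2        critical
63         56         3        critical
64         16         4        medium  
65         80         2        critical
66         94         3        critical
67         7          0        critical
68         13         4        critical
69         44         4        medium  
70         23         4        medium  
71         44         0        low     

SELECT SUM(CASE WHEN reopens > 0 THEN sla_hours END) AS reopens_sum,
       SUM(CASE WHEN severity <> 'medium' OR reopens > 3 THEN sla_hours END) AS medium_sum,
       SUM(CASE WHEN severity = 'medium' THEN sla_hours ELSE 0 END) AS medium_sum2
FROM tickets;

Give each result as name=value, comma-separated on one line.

[reopens_sum: reopens > 0]
ticket_id=60: ✗
ticket_id=61: ✓ → 55
ticket_id=62: ✓ → 21
ticket_id=63: ✓ → 56
ticket_id=64: ✓ → 16
ticket_id=65: ✓ → 80
ticket_id=66: ✓ → 94
ticket_id=67: ✗
ticket_id=68: ✓ → 13
ticket_id=69: ✓ → 44
ticket_id=70: ✓ → 23
ticket_id=71: ✗
reopens_sum = 55 + 21 + 56 + 16 + 80 + 94 + 13 + 44 + 23 = 402
—
[medium_sum: severity <> 'medium' OR reopens > 3]
ticket_id=60: ✓ → 51
ticket_id=61: ✗
ticket_id=62: ✓ → 21
ticket_id=63: ✓ → 56
ticket_id=64: ✓ → 16
ticket_id=65: ✓ → 80
ticket_id=66: ✓ → 94
ticket_id=67: ✓ → 7
ticket_id=68: ✓ → 13
ticket_id=69: ✓ → 44
ticket_id=70: ✓ → 23
ticket_id=71: ✓ → 44
medium_sum = 51 + 21 + 56 + 16 + 80 + 94 + 7 + 13 + 44 + 23 + 44 = 449
—
[medium_sum2: severity = 'medium']
ticket_id=60: ✗
ticket_id=61: ✓ → 55
ticket_id=62: ✗
ticket_id=63: ✗
ticket_id=64: ✓ → 16
ticket_id=65: ✗
ticket_id=66: ✗
ticket_id=67: ✗
ticket_id=68: ✗
ticket_id=69: ✓ → 44
ticket_id=70: ✓ → 23
ticket_id=71: ✗
medium_sum2 = 55 + 16 + 44 + 23 = 138

reopens_sum=402, medium_sum=449, medium_sum2=138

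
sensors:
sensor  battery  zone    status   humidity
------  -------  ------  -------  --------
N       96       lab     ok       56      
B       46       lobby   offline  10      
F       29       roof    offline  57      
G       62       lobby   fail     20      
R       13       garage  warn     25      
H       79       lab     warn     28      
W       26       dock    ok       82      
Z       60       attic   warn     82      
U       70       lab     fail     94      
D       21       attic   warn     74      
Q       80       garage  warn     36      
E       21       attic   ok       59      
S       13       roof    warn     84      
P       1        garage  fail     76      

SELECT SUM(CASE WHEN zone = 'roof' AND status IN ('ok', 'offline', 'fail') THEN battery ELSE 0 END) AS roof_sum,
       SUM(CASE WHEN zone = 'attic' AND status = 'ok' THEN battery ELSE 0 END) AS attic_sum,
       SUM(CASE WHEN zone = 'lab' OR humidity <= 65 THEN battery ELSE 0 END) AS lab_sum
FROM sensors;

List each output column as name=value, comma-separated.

roof_sum=29, attic_sum=21, lab_sum=496

[roof_sum: zone = 'roof' AND status IN ('ok', 'offline', 'fail')]
sensor=N: ✗
sensor=B: ✗
sensor=F: ✓ → 29
sensor=G: ✗
sensor=R: ✗
sensor=H: ✗
sensor=W: ✗
sensor=Z: ✗
sensor=U: ✗
sensor=D: ✗
sensor=Q: ✗
sensor=E: ✗
sensor=S: ✗
sensor=P: ✗
roof_sum = 29
—
[attic_sum: zone = 'attic' AND status = 'ok']
sensor=N: ✗
sensor=B: ✗
sensor=F: ✗
sensor=G: ✗
sensor=R: ✗
sensor=H: ✗
sensor=W: ✗
sensor=Z: ✗
sensor=U: ✗
sensor=D: ✗
sensor=Q: ✗
sensor=E: ✓ → 21
sensor=S: ✗
sensor=P: ✗
attic_sum = 21
—
[lab_sum: zone = 'lab' OR humidity <= 65]
sensor=N: ✓ → 96
sensor=B: ✓ → 46
sensor=F: ✓ → 29
sensor=G: ✓ → 62
sensor=R: ✓ → 13
sensor=H: ✓ → 79
sensor=W: ✗
sensor=Z: ✗
sensor=U: ✓ → 70
sensor=D: ✗
sensor=Q: ✓ → 80
sensor=E: ✓ → 21
sensor=S: ✗
sensor=P: ✗
lab_sum = 96 + 46 + 29 + 62 + 13 + 79 + 70 + 80 + 21 = 496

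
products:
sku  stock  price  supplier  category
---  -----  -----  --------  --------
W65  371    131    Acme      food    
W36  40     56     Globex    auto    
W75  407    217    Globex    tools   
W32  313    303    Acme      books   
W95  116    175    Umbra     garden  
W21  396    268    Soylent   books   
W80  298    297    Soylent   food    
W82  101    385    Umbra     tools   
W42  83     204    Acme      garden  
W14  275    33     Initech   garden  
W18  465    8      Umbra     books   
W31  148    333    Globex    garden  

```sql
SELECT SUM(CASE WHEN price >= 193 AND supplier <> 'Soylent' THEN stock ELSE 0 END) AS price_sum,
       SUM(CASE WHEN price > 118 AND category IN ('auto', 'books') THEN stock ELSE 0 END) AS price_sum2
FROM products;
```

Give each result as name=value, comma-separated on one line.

[price_sum: price >= 193 AND supplier <> 'Soylent']
sku=W65: ✗
sku=W36: ✗
sku=W75: ✓ → 407
sku=W32: ✓ → 313
sku=W95: ✗
sku=W21: ✗
sku=W80: ✗
sku=W82: ✓ → 101
sku=W42: ✓ → 83
sku=W14: ✗
sku=W18: ✗
sku=W31: ✓ → 148
price_sum = 407 + 313 + 101 + 83 + 148 = 1052
—
[price_sum2: price > 118 AND category IN ('auto', 'books')]
sku=W65: ✗
sku=W36: ✗
sku=W75: ✗
sku=W32: ✓ → 313
sku=W95: ✗
sku=W21: ✓ → 396
sku=W80: ✗
sku=W82: ✗
sku=W42: ✗
sku=W14: ✗
sku=W18: ✗
sku=W31: ✗
price_sum2 = 313 + 396 = 709

price_sum=1052, price_sum2=709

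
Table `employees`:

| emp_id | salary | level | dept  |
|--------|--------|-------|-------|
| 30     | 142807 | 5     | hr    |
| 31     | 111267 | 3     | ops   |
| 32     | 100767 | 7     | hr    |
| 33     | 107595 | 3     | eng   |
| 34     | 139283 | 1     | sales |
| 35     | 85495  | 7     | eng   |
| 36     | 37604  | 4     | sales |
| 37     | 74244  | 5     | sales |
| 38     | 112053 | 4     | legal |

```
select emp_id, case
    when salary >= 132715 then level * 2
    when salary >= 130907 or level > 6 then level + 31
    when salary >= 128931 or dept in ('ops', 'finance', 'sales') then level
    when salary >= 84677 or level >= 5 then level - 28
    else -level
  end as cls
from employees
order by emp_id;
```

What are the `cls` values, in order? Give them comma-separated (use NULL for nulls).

10, 3, 38, -25, 2, 38, 4, 5, -24

emp_id=30: salary >= 132715 → 10
emp_id=31: salary >= 128931 or dept in ('ops', 'finance', 'sales') → 3
emp_id=32: salary >= 130907 or level > 6 → 38
emp_id=33: salary >= 84677 or level >= 5 → -25
emp_id=34: salary >= 132715 → 2
emp_id=35: salary >= 130907 or level > 6 → 38
emp_id=36: salary >= 128931 or dept in ('ops', 'finance', 'sales') → 4
emp_id=37: salary >= 128931 or dept in ('ops', 'finance', 'sales') → 5
emp_id=38: salary >= 84677 or level >= 5 → -24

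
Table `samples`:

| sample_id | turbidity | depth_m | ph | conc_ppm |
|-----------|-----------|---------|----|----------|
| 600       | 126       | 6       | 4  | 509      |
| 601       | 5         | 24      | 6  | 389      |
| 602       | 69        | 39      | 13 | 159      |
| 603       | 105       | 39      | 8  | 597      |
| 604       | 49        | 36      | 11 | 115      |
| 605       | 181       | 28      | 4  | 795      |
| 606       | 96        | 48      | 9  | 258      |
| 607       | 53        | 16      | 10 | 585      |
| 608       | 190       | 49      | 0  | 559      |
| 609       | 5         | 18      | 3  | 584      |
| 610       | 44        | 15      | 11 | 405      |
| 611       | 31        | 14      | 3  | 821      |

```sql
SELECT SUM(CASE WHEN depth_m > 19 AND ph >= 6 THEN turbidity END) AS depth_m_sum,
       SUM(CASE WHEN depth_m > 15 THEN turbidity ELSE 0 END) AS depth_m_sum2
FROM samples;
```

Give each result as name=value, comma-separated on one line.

[depth_m_sum: depth_m > 19 AND ph >= 6]
sample_id=600: ✗
sample_id=601: ✓ → 5
sample_id=602: ✓ → 69
sample_id=603: ✓ → 105
sample_id=604: ✓ → 49
sample_id=605: ✗
sample_id=606: ✓ → 96
sample_id=607: ✗
sample_id=608: ✗
sample_id=609: ✗
sample_id=610: ✗
sample_id=611: ✗
depth_m_sum = 5 + 69 + 105 + 49 + 96 = 324
—
[depth_m_sum2: depth_m > 15]
sample_id=600: ✗
sample_id=601: ✓ → 5
sample_id=602: ✓ → 69
sample_id=603: ✓ → 105
sample_id=604: ✓ → 49
sample_id=605: ✓ → 181
sample_id=606: ✓ → 96
sample_id=607: ✓ → 53
sample_id=608: ✓ → 190
sample_id=609: ✓ → 5
sample_id=610: ✗
sample_id=611: ✗
depth_m_sum2 = 5 + 69 + 105 + 49 + 181 + 96 + 53 + 190 + 5 = 753

depth_m_sum=324, depth_m_sum2=753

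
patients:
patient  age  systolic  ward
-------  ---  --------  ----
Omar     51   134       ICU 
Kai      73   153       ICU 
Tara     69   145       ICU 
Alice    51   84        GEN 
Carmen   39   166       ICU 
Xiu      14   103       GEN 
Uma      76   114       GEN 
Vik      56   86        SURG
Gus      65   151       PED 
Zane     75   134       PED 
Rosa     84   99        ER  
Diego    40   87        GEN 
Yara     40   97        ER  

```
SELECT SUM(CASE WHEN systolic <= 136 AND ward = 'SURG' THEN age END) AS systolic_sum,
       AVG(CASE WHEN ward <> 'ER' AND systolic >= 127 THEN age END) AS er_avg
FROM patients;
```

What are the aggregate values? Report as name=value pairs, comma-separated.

systolic_sum=56, er_avg=62

[systolic_sum: systolic <= 136 AND ward = 'SURG']
patient=Omar: ✗
patient=Kai: ✗
patient=Tara: ✗
patient=Alice: ✗
patient=Carmen: ✗
patient=Xiu: ✗
patient=Uma: ✗
patient=Vik: ✓ → 56
patient=Gus: ✗
patient=Zane: ✗
patient=Rosa: ✗
patient=Diego: ✗
patient=Yara: ✗
systolic_sum = 56
—
[er_avg: ward <> 'ER' AND systolic >= 127]
patient=Omar: ✓ → 51
patient=Kai: ✓ → 73
patient=Tara: ✓ → 69
patient=Alice: ✗
patient=Carmen: ✓ → 39
patient=Xiu: ✗
patient=Uma: ✗
patient=Vik: ✗
patient=Gus: ✓ → 65
patient=Zane: ✓ → 75
patient=Rosa: ✗
patient=Diego: ✗
patient=Yara: ✗
er_avg = (51 + 73 + 69 + 39 + 65 + 75) / 6 = 62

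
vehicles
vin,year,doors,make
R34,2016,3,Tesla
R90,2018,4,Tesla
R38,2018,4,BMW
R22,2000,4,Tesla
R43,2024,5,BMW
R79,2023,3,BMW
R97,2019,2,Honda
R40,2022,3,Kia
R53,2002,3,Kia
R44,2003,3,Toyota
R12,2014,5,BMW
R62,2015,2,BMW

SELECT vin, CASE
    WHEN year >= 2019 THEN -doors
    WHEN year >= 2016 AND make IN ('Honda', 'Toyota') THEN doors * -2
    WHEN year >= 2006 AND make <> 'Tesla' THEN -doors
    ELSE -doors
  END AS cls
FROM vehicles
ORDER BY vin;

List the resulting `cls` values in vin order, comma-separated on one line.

vin=R12: year >= 2006 AND make <> 'Tesla' → -5
vin=R22: ELSE → -4
vin=R34: ELSE → -3
vin=R38: year >= 2006 AND make <> 'Tesla' → -4
vin=R40: year >= 2019 → -3
vin=R43: year >= 2019 → -5
vin=R44: ELSE → -3
vin=R53: ELSE → -3
vin=R62: year >= 2006 AND make <> 'Tesla' → -2
vin=R79: year >= 2019 → -3
vin=R90: ELSE → -4
vin=R97: year >= 2019 → -2

-5, -4, -3, -4, -3, -5, -3, -3, -2, -3, -4, -2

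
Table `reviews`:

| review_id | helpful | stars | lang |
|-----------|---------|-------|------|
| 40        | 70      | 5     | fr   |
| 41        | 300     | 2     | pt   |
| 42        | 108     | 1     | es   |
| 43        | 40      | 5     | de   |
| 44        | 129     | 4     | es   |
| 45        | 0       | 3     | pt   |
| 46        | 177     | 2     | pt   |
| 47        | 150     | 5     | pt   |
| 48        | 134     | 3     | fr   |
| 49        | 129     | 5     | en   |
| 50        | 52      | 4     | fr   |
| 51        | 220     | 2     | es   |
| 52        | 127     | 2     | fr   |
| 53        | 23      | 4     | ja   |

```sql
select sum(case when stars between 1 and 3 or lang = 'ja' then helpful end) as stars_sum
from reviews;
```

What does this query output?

1089

review_id=40: ✗
review_id=41: ✓ → 300
review_id=42: ✓ → 108
review_id=43: ✗
review_id=44: ✗
review_id=45: ✓ → 0
review_id=46: ✓ → 177
review_id=47: ✗
review_id=48: ✓ → 134
review_id=49: ✗
review_id=50: ✗
review_id=51: ✓ → 220
review_id=52: ✓ → 127
review_id=53: ✓ → 23
stars_sum = 300 + 108 + 177 + 134 + 220 + 127 + 23 = 1089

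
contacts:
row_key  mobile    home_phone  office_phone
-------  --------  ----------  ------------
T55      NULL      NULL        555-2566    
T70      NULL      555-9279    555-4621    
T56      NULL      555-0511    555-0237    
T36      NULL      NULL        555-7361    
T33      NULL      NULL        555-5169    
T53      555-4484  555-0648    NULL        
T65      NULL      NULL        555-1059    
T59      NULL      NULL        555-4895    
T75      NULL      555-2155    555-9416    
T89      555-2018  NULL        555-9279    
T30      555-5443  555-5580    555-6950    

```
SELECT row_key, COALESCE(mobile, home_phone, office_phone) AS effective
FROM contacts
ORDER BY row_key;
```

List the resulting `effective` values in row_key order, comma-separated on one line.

row_key=T30: mobile=555-5443 → 555-5443
row_key=T33: mobile=NULL, home_phone=NULL, office_phone=555-5169 → 555-5169
row_key=T36: mobile=NULL, home_phone=NULL, office_phone=555-7361 → 555-7361
row_key=T53: mobile=555-4484 → 555-4484
row_key=T55: mobile=NULL, home_phone=NULL, office_phone=555-2566 → 555-2566
row_key=T56: mobile=NULL, home_phone=555-0511 → 555-0511
row_key=T59: mobile=NULL, home_phone=NULL, office_phone=555-4895 → 555-4895
row_key=T65: mobile=NULL, home_phone=NULL, office_phone=555-1059 → 555-1059
row_key=T70: mobile=NULL, home_phone=555-9279 → 555-9279
row_key=T75: mobile=NULL, home_phone=555-2155 → 555-2155
row_key=T89: mobile=555-2018 → 555-2018

555-5443, 555-5169, 555-7361, 555-4484, 555-2566, 555-0511, 555-4895, 555-1059, 555-9279, 555-2155, 555-2018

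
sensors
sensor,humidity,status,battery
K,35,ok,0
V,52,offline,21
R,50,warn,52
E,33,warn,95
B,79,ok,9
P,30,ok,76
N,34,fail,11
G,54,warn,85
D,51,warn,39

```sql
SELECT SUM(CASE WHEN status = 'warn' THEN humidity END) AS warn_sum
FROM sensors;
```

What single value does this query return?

sensor=K: ✗
sensor=V: ✗
sensor=R: ✓ → 50
sensor=E: ✓ → 33
sensor=B: ✗
sensor=P: ✗
sensor=N: ✗
sensor=G: ✓ → 54
sensor=D: ✓ → 51
warn_sum = 50 + 33 + 54 + 51 = 188

188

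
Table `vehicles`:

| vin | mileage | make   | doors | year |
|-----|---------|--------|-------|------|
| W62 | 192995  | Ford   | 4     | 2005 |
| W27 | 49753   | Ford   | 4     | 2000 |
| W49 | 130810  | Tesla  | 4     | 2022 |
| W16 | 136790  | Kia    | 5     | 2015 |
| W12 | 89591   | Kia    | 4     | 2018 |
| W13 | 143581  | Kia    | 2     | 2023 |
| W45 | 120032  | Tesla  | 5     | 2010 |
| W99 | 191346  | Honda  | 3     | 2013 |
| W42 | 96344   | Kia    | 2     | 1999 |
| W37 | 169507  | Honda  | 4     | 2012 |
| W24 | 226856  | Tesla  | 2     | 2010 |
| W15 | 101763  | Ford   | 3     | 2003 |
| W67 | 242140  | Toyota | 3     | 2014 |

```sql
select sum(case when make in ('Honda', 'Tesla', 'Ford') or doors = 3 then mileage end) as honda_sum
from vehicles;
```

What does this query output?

1425202

vin=W62: ✓ → 192995
vin=W27: ✓ → 49753
vin=W49: ✓ → 130810
vin=W16: ✗
vin=W12: ✗
vin=W13: ✗
vin=W45: ✓ → 120032
vin=W99: ✓ → 191346
vin=W42: ✗
vin=W37: ✓ → 169507
vin=W24: ✓ → 226856
vin=W15: ✓ → 101763
vin=W67: ✓ → 242140
honda_sum = 192995 + 49753 + 130810 + 120032 + 191346 + 169507 + 226856 + 101763 + 242140 = 1425202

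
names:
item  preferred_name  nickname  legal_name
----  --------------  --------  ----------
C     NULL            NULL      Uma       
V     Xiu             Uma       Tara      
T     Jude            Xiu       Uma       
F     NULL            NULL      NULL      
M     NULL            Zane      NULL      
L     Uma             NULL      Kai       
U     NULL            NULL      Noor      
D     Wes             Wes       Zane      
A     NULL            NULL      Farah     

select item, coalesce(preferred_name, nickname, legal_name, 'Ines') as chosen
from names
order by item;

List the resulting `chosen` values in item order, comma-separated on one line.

Farah, Uma, Wes, Ines, Uma, Zane, Jude, Noor, Xiu

item=A: preferred_name=NULL, nickname=NULL, legal_name=Farah → Farah
item=C: preferred_name=NULL, nickname=NULL, legal_name=Uma → Uma
item=D: preferred_name=Wes → Wes
item=F: preferred_name=NULL, nickname=NULL, legal_name=NULL, → literal Ines → Ines
item=L: preferred_name=Uma → Uma
item=M: preferred_name=NULL, nickname=Zane → Zane
item=T: preferred_name=Jude → Jude
item=U: preferred_name=NULL, nickname=NULL, legal_name=Noor → Noor
item=V: preferred_name=Xiu → Xiu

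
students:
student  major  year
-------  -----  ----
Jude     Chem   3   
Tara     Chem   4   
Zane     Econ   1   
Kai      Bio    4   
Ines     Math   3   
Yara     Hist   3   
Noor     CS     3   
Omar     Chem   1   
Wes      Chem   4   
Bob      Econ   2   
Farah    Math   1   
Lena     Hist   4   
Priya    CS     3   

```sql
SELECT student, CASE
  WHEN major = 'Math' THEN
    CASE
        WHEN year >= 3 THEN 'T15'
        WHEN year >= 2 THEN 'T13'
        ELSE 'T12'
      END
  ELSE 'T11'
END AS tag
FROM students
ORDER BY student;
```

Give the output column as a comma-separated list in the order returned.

student=Bob: major='Econ' → outer ELSE → T11
student=Farah: major='Math' → inner[ELSE] → T12
student=Ines: major='Math' → inner[year >= 3] → T15
student=Jude: major='Chem' → outer ELSE → T11
student=Kai: major='Bio' → outer ELSE → T11
student=Lena: major='Hist' → outer ELSE → T11
student=Noor: major='CS' → outer ELSE → T11
student=Omar: major='Chem' → outer ELSE → T11
student=Priya: major='CS' → outer ELSE → T11
student=Tara: major='Chem' → outer ELSE → T11
student=Wes: major='Chem' → outer ELSE → T11
student=Yara: major='Hist' → outer ELSE → T11
student=Zane: major='Econ' → outer ELSE → T11

T11, T12, T15, T11, T11, T11, T11, T11, T11, T11, T11, T11, T11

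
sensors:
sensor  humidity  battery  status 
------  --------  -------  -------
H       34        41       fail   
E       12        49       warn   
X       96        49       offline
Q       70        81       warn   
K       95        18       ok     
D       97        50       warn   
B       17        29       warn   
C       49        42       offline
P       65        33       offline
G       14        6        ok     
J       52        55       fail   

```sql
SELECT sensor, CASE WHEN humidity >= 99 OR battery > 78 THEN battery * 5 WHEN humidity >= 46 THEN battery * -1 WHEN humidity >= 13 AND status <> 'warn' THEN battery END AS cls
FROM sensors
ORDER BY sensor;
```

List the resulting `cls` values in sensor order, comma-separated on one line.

sensor=B: (no match → NULL) → NULL
sensor=C: humidity >= 46 → -42
sensor=D: humidity >= 46 → -50
sensor=E: (no match → NULL) → NULL
sensor=G: humidity >= 13 AND status <> 'warn' → 6
sensor=H: humidity >= 13 AND status <> 'warn' → 41
sensor=J: humidity >= 46 → -55
sensor=K: humidity >= 46 → -18
sensor=P: humidity >= 46 → -33
sensor=Q: humidity >= 99 OR battery > 78 → 405
sensor=X: humidity >= 46 → -49

NULL, -42, -50, NULL, 6, 41, -55, -18, -33, 405, -49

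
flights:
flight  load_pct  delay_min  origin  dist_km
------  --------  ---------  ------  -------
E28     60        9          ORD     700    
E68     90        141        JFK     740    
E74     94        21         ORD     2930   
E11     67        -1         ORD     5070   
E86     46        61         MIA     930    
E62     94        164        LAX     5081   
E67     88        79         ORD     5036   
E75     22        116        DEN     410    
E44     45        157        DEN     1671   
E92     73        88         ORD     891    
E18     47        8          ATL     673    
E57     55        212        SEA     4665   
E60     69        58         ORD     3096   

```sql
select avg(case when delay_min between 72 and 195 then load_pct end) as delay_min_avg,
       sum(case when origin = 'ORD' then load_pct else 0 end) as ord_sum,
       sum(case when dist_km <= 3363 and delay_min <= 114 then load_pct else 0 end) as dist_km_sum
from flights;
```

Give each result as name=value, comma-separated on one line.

delay_min_avg=68.6666666667, ord_sum=451, dist_km_sum=389

[delay_min_avg: delay_min between 72 and 195]
flight=E28: ✗
flight=E68: ✓ → 90
flight=E74: ✗
flight=E11: ✗
flight=E86: ✗
flight=E62: ✓ → 94
flight=E67: ✓ → 88
flight=E75: ✓ → 22
flight=E44: ✓ → 45
flight=E92: ✓ → 73
flight=E18: ✗
flight=E57: ✗
flight=E60: ✗
delay_min_avg = (90 + 94 + 88 + 22 + 45 + 73) / 6 = 68.6666666667
—
[ord_sum: origin = 'ORD']
flight=E28: ✓ → 60
flight=E68: ✗
flight=E74: ✓ → 94
flight=E11: ✓ → 67
flight=E86: ✗
flight=E62: ✗
flight=E67: ✓ → 88
flight=E75: ✗
flight=E44: ✗
flight=E92: ✓ → 73
flight=E18: ✗
flight=E57: ✗
flight=E60: ✓ → 69
ord_sum = 60 + 94 + 67 + 88 + 73 + 69 = 451
—
[dist_km_sum: dist_km <= 3363 and delay_min <= 114]
flight=E28: ✓ → 60
flight=E68: ✗
flight=E74: ✓ → 94
flight=E11: ✗
flight=E86: ✓ → 46
flight=E62: ✗
flight=E67: ✗
flight=E75: ✗
flight=E44: ✗
flight=E92: ✓ → 73
flight=E18: ✓ → 47
flight=E57: ✗
flight=E60: ✓ → 69
dist_km_sum = 60 + 94 + 46 + 73 + 47 + 69 = 389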